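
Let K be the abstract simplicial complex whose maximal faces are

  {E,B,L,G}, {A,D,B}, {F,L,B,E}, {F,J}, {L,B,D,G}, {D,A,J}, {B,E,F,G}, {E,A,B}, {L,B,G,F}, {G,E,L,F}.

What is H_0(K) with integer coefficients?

H_0 ≅ Z.

We work with the vertex ordering A < B < D < E < F < G < J < L. The simplices of K, each written with vertices in increasing order, are:

  0-simplices (8): A, B, D, E, F, G, J, L
  1-simplices (19): AB, AD, AE, AJ, BD, BE, BF, BG, BL, DG, DJ, DL, EF, EG, EL, FG, FJ, FL, GL
  2-simplices (16): ABD, ABE, ADJ, BDG, BDL, BEF, BEG, BEL, BFG, BFL, BGL, DGL, EFG, EFL, EGL, FGL
  3-simplices (6): BDGL, BEFG, BEFL, BEGL, BFGL, EFGL

giving chain groups C_0 ≅ Z^8, C_1 ≅ Z^19, C_2 ≅ Z^16, C_3 ≅ Z^6.

∂_1: C_1 → C_0 sends each edge [p,q] (with p < q) to q − p. For instance
  ∂BE = E − B.
The 8×19 boundary matrix has rank 7 and Smith normal form diag(1,1,1,1,1,1,1).

∂_2: C_2 → C_1 maps a triangle to the signed sum of its edges. For instance
  ∂EFL = FL − EL + EF,
  ∂BDG = DG − BG + BD.
The resulting 19×16 matrix has rank 11, and its Smith normal form has invariant factors (1,1,1,1,1,1,1,1,1,1,1).

The boundary map ∂_3: C_3 → C_2 sends each 3-simplex σ to the alternating sum Σ_i (−1)^i (σ with its i-th vertex removed). For instance
  ∂BFGL = FGL − BGL + BFL − BFG,
  ∂BDGL = DGL − BGL + BDL − BDG.
The 16×6 boundary matrix has rank 5 and Smith normal form diag(1,1,1,1,1).

Reading off H_k = ker ∂_k / im ∂_{k+1}:

  H_0: rank C_0 − rank ∂_1 = 8 − 7 = 1, and the invariant factors of ∂_1 are all 1, so H_0 = Z.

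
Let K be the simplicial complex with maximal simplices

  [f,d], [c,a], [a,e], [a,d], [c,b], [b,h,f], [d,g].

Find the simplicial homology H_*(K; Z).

H_0 = Z,  H_1 = Z,  H_2 = 0.

Fix the vertex order a < b < c < d < e < f < g < h and write every simplex with vertices in increasing order. Then dim K = 2 and the simplices of K are:

  0-simplices (8): a, b, c, d, e, f, g, h
  1-simplices (9): ac, ad, ae, bc, bf, bh, df, dg, fh
  2-simplices (1): bfh

so the chain groups are C_0 ≅ Z^8, C_1 ≅ Z^9, C_2 ≅ Z^1.

Boundary ∂_1: C_1 → C_0 is given by ∂[p,q] = [q] − [p].
This gives a 8×9 integer matrix of rank 7; reducing to Smith normal form yields diagonal entries (1,1,1,1,1,1,1).

∂_2: C_2 → C_1 acts by ∂[p,q,r] = [q,r] − [p,r] + [p,q]. For instance
  ∂bfh = fh − bh + bf.
The 9×1 boundary matrix has rank 1 and Smith normal form diag(1).

Reading off H_k = ker ∂_k / im ∂_{k+1}:

  H_0: rank C_0 − rank ∂_1 = 8 − 7 = 1, and the invariant factors of ∂_1 are all 1, so H_0 = Z.
  H_1: rank ker ∂_1 − rank ∂_2 = (9 − 7) − 1 = 1, and the invariant factors of ∂_2 are all 1, so H_1 = Z.
  H_2: rank ker ∂_2 − rank ∂_3 = (1 − 1) − 0 = 0, and there is no ∂_3, so H_2 = 0.

As a check, the Euler characteristic is 8 − 9 + 1 = 0, which agrees with 1 − 1 + 0 = 0.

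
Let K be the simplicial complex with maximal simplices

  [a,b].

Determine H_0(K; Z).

K has 2 vertices, 1 edge.
rank ∂_0 = 0, rank ∂_1 = 1 ⇒ b_0 = 2 − 0 − 1 = 1; all invariant factors of ∂_1 are 1 so no torsion. So H_0 = Z.

H_0 = Z.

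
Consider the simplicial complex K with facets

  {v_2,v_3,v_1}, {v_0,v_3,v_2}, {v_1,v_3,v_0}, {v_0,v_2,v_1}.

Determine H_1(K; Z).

H_1 = 0.

We work with the vertex ordering v_0 < v_1 < v_2 < v_3. The simplices of K, each written with vertices in increasing order, are:

  0-simplices (4): [v_0], [v_1], [v_2], [v_3]
  1-simplices (6): [v_0,v_1], [v_0,v_2], [v_0,v_3], [v_1,v_2], [v_1,v_3], [v_2,v_3]
  2-simplices (4): [v_0,v_1,v_2], [v_0,v_1,v_3], [v_0,v_2,v_3], [v_1,v_2,v_3]

Hence C_0 ≅ Z^4, C_1 ≅ Z^6, C_2 ≅ Z^4.

Boundary ∂_1: C_1 → C_0 is given by ∂[p,q] = [q] − [p]. For instance
  ∂[v_2,v_3] = [v_3] − [v_2].
This gives a 4×6 integer matrix of rank 3; reducing to Smith normal form yields diagonal entries (1,1,1).

The boundary map ∂_2: C_2 → C_1 acts by ∂[p,q,r] = [q,r] − [p,r] + [p,q]. For instance
  ∂[v_1,v_2,v_3] = [v_2,v_3] − [v_1,v_3] + [v_1,v_2],
  ∂[v_0,v_2,v_3] = [v_2,v_3] − [v_0,v_3] + [v_0,v_2].
The 6×4 boundary matrix has rank 3 and Smith normal form diag(1,1,1).

Now H_k = ker ∂_k / im ∂_{k+1}, so:

  H_1: rank ker ∂_1 − rank ∂_2 = (6 − 3) − 3 = 0, and the invariant factors of ∂_2 are all 1, so H_1 ≅ 0.

(K is a triangulation of the 2-sphere S^2.)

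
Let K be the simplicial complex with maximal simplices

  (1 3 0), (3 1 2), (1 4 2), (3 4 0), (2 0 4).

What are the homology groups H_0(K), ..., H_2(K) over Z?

K has 5 vertices, 10 edges, 5 triangles.
rank ∂_0 = 0, rank ∂_1 = 4 ⇒ b_0 = 5 − 0 − 4 = 1; all invariant factors of ∂_1 are 1 so no torsion. So H_0 ≅ Z.
rank ∂_1 = 4, rank ∂_2 = 5 ⇒ b_1 = 10 − 4 − 5 = 1; all invariant factors of ∂_2 are 1 so no torsion. So H_1 ≅ Z.
rank ∂_2 = 5, rank ∂_3 = 0 ⇒ b_2 = 5 − 5 − 0 = 0. So H_2 ≅ 0.

H_0 ≅ Z,  H_1 ≅ Z,  H_2 = 0.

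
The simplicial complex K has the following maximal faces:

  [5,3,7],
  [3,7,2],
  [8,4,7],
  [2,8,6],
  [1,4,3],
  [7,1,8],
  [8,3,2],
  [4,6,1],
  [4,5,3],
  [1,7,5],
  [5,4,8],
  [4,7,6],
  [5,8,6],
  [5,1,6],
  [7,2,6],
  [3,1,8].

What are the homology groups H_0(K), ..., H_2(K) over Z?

H_0 ≅ Z,  H_1 ≅ Z^2,  H_2 ≅ Z.

Order the vertices as 1 < 2 < 3 < 4 < 5 < 6 < 7 < 8. Listing each simplex with vertices in this order, K has dimension 2 with simplices:

  0-simplices (8): [1], [2], [3], [4], [5], [6], [7], [8]
  1-simplices (24): (24 of them)
  2-simplices (16): [1,3,4], [1,3,8], [1,4,6], [1,5,6], [1,5,7], [1,7,8], [2,3,7], [2,3,8], [2,6,7], [2,6,8], [3,4,5], [3,5,7], [4,5,8], [4,6,7], [4,7,8], [5,6,8]

giving chain groups C_0 ≅ Z^8, C_1 ≅ Z^24, C_2 ≅ Z^16.

∂_1: C_1 → C_0 maps an edge to its endpoints' difference, ∂[p,q] = q − p.
The 8×24 boundary matrix has rank 7 and Smith normal form diag(1,1,1,1,1,1,1).

The boundary map ∂_2: C_2 → C_1 acts by ∂[p,q,r] = [q,r] − [p,r] + [p,q]. For instance
  ∂[2,6,7] = [6,7] − [2,7] + [2,6],
  ∂[1,5,7] = [5,7] − [1,7] + [1,5].
This gives a 24×16 integer matrix of rank 15; reducing to Smith normal form yields diagonal entries (1,1,1,1,1,1,1,1,1,1,1,1,1,1,1).

Now H_k = ker ∂_k / im ∂_{k+1}, so:

  H_0: rank C_0 − rank ∂_1 = 8 − 7 = 1, and the invariant factors of ∂_1 are all 1, so H_0 ≅ Z.
  H_1: rank ker ∂_1 − rank ∂_2 = (24 − 7) − 15 = 2, and the invariant factors of ∂_2 are all 1, so H_1 ≅ Z^2.
  H_2: rank ker ∂_2 − rank ∂_3 = (16 − 15) − 0 = 1, and there is no ∂_3, so H_2 ≅ Z.

As a check, the Euler characteristic is 8 − 24 + 16 = 0, which agrees with 1 − 2 + 1 = 0.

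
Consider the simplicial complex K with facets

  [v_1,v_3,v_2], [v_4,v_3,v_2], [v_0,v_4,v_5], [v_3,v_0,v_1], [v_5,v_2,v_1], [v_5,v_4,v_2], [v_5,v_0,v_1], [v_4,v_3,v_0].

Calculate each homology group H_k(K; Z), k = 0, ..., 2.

Order the vertices as v_0 < v_1 < v_2 < v_3 < v_4 < v_5. Listing each simplex with vertices in this order, K has dimension 2 with simplices:

  0-simplices (6): [v_0], [v_1], [v_2], [v_3], [v_4], [v_5]
  1-simplices (12): [v_0,v_1], [v_0,v_3], [v_0,v_4], [v_0,v_5], [v_1,v_2], [v_1,v_3], [v_1,v_5], [v_2,v_3], [v_2,v_4], [v_2,v_5], [v_3,v_4], [v_4,v_5]
  2-simplices (8): [v_0,v_1,v_3], [v_0,v_1,v_5], [v_0,v_3,v_4], [v_0,v_4,v_5], [v_1,v_2,v_3], [v_1,v_2,v_5], [v_2,v_3,v_4], [v_2,v_4,v_5]

Hence C_0 ≅ Z^6, C_1 ≅ Z^12, C_2 ≅ Z^8.

∂_1: C_1 → C_0 sends each edge [p,q] (with p < q) to q − p. For instance
  ∂[v_3,v_4] = [v_4] − [v_3].
As a 6×12 matrix over Z this has rank 5, with invariant factors (1,1,1,1,1).

∂_2: C_2 → C_1 acts by ∂[p,q,r] = [q,r] − [p,r] + [p,q]. For instance
  ∂[v_0,v_3,v_4] = [v_3,v_4] − [v_0,v_4] + [v_0,v_3],
  ∂[v_2,v_3,v_4] = [v_3,v_4] − [v_2,v_4] + [v_2,v_3].
This gives a 12×8 integer matrix of rank 7; reducing to Smith normal form yields diagonal entries (1,1,1,1,1,1,1).

From H_k ≅ ker(∂_k) / im(∂_{k+1}) we obtain:

  H_0: rank C_0 − rank ∂_1 = 6 − 5 = 1, and the invariant factors of ∂_1 are all 1, so H_0 = Z.
  H_1: rank ker ∂_1 − rank ∂_2 = (12 − 5) − 7 = 0, and the invariant factors of ∂_2 are all 1, so H_1 = 0.
  H_2: rank ker ∂_2 − rank ∂_3 = (8 − 7) − 0 = 1, and there is no ∂_3, so H_2 = Z.

(K is a triangulation of the 2-sphere S^2.)

H_0 = Z,  H_1 = 0,  H_2 = Z.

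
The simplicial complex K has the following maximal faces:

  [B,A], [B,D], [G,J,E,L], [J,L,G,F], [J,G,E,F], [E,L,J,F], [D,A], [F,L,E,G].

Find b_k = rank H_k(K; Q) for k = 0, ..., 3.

Fix the vertex order A < B < D < E < F < G < J < L and write every simplex with vertices in increasing order. Then dim K = 3 and the simplices of K are:

  0-simplices (8): A, B, D, E, F, G, J, L
  1-simplices (13): AB, AD, BD, EF, EG, EJ, EL, FG, FJ, FL, GJ, GL, JL
  2-simplices (10): EFG, EFJ, EFL, EGJ, EGL, EJL, FGJ, FGL, FJL, GJL
  3-simplices (5): EFGJ, EFGL, EFJL, EGJL, FGJL

so the chain groups are C_0 ≅ Z^8, C_1 ≅ Z^13, C_2 ≅ Z^10, C_3 ≅ Z^5.

∂_1: C_1 → C_0 sends each edge [p,q] (with p < q) to q − p. For instance
  ∂GL = L − G.
As a 8×13 matrix over Z this has rank 6, with invariant factors (1,1,1,1,1,1).

Boundary ∂_2: C_2 → C_1 acts by ∂[p,q,r] = [q,r] − [p,r] + [p,q]. For instance
  ∂FGL = GL − FL + FG,
  ∂FJL = JL − FL + FJ.
This gives a 13×10 integer matrix of rank 6; reducing to Smith normal form yields diagonal entries (1,1,1,1,1,1).

The boundary map ∂_3: C_3 → C_2 sends each 3-simplex σ to the alternating sum Σ_i (−1)^i (σ with its i-th vertex removed). For instance
  ∂EFGL = FGL − EGL + EFL − EFG,
  ∂FGJL = GJL − FJL + FGL − FGJ.
As a 10×5 matrix over Z this has rank 4, with invariant factors (1,1,1,1).

Reading off H_k = ker ∂_k / im ∂_{k+1}:

  H_0: rank C_0 − rank ∂_1 = 8 − 6 = 2, and the invariant factors of ∂_1 are all 1, so H_0 = Z^2.
  H_1: rank ker ∂_1 − rank ∂_2 = (13 − 6) − 6 = 1, and the invariant factors of ∂_2 are all 1, so H_1 = Z.
  H_2: rank ker ∂_2 − rank ∂_3 = (10 − 6) − 4 = 0, and the invariant factors of ∂_3 are all 1, so H_2 = 0.
  H_3: rank ker ∂_3 − rank ∂_4 = (5 − 4) − 0 = 1, and there is no ∂_4, so H_3 = Z.

As a check, the Euler characteristic is 8 − 13 + 10 − 5 = 0, which agrees with 2 − 1 + 0 − 1 = 0.

Hence the Betti numbers are b_0 = 2, b_1 = 1, b_2 = 0, b_3 = 1.

b_0 = 2, b_1 = 1, b_2 = 0, b_3 = 1.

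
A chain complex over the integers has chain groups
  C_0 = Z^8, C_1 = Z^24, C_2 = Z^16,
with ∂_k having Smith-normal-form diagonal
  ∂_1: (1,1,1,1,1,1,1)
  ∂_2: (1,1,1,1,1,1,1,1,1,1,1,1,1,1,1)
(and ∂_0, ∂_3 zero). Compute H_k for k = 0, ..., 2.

H_0 ≅ Z,  H_1 ≅ Z^2,  H_2 ≅ Z.

H_0: b_0 = 8 − 0 − 7 = 1; torsion from ∂_1 factors > 1: none. So H_0 ≅ Z.
H_1: b_1 = 24 − 7 − 15 = 2; torsion from ∂_2 factors > 1: none. So H_1 ≅ Z^2.
H_2: b_2 = 16 − 15 − 0 = 1; torsion from ∂_3 factors > 1: none. So H_2 ≅ Z.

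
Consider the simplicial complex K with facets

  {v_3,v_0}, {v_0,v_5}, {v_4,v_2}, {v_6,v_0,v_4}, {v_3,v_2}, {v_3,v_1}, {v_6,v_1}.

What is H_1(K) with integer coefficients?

Fix the vertex order v_0 < v_1 < v_2 < v_3 < v_4 < v_5 < v_6 and write every simplex with vertices in increasing order. Then dim K = 2 and the simplices of K are:

  0-simplices (7): [v_0], [v_1], [v_2], [v_3], [v_4], [v_5], [v_6]
  1-simplices (9): [v_0,v_3], [v_0,v_4], [v_0,v_5], [v_0,v_6], [v_1,v_3], [v_1,v_6], [v_2,v_3], [v_2,v_4], [v_4,v_6]
  2-simplices (1): [v_0,v_4,v_6]

Hence C_0 ≅ Z^7, C_1 ≅ Z^9, C_2 ≅ Z^1.

The boundary map ∂_1: C_1 → C_0 sends each edge [p,q] (with p < q) to q − p.
The resulting 7×9 matrix has rank 6, and its Smith normal form has invariant factors (1,1,1,1,1,1).

Boundary ∂_2: C_2 → C_1 sends each 2-simplex [p,q,r] to [q,r] − [p,r] + [p,q]. For instance
  ∂[v_0,v_4,v_6] = [v_4,v_6] − [v_0,v_6] + [v_0,v_4].
This gives a 9×1 integer matrix of rank 1; reducing to Smith normal form yields diagonal entries (1).

Reading off H_k = ker ∂_k / im ∂_{k+1}:

  H_1: rank ker ∂_1 − rank ∂_2 = (9 − 6) − 1 = 2, and the invariant factors of ∂_2 are all 1, so H_1 = Z^2.

H_1 ≅ Z^2.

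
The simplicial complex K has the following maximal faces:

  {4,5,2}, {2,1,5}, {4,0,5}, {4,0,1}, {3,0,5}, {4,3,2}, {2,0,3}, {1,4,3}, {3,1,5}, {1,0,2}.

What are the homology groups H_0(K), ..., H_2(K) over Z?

We work with the vertex ordering 0 < 1 < 2 < 3 < 4 < 5. The simplices of K, each written with vertices in increasing order, are:

  0-simplices (6): [0], [1], [2], [3], [4], [5]
  1-simplices (15): [0,1], [0,2], [0,3], [0,4], [0,5], [1,2], [1,3], [1,4], [1,5], [2,3], [2,4], [2,5], [3,4], [3,5], [4,5]
  2-simplices (10): [0,1,2], [0,1,4], [0,2,3], [0,3,5], [0,4,5], [1,2,5], [1,3,4], [1,3,5], [2,3,4], [2,4,5]

giving chain groups C_0 ≅ Z^6, C_1 ≅ Z^15, C_2 ≅ Z^10.

The boundary map ∂_1: C_1 → C_0 maps an edge to its endpoints' difference, ∂[p,q] = q − p. For instance
  ∂[0,4] = [4] − [0].
The 6×15 boundary matrix has rank 5 and Smith normal form diag(1,1,1,1,1).

The boundary map ∂_2: C_2 → C_1 sends each 2-simplex [p,q,r] to [q,r] − [p,r] + [p,q]. For instance
  ∂[1,2,5] = [2,5] − [1,5] + [1,2],
  ∂[0,1,4] = [1,4] − [0,4] + [0,1].
The resulting 15×10 matrix has rank 10, and its Smith normal form has invariant factors (1,1,1,1,1,1,1,1,1,2).

From H_k ≅ ker(∂_k) / im(∂_{k+1}) we obtain:

  H_0: rank C_0 − rank ∂_1 = 6 − 5 = 1, and the invariant factors of ∂_1 are all 1, so H_0 = Z.
  H_1: rank ker ∂_1 − rank ∂_2 = (15 − 5) − 10 = 0, and ∂_2 has invariant factor 2 > 1, so H_1 = Z/2.
  H_2: rank ker ∂_2 − rank ∂_3 = (10 − 10) − 0 = 0, and there is no ∂_3, so H_2 = 0.

As a check, the Euler characteristic is 6 − 15 + 10 = 1, which agrees with 1 − 0 + 0 = 1.
(K is a triangulation of the real projective plane RP^2.)

H_0 ≅ Z,  H_1 ≅ Z/2,  H_2 = 0.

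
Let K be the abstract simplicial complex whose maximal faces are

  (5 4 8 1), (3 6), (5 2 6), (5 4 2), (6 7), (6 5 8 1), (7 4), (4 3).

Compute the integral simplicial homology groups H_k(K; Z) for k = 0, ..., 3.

H_0 ≅ Z,  H_1 ≅ Z^2,  H_2 = 0,  H_3 = 0.

Order the vertices as 1 < 2 < 3 < 4 < 5 < 6 < 7 < 8. Listing each simplex with vertices in this order, K has dimension 3 with simplices:

  0-simplices (8): [1], [2], [3], [4], [5], [6], [7], [8]
  1-simplices (16): [1,4], [1,5], [1,6], [1,8], [2,4], [2,5], [2,6], [3,4], [3,6], [4,5], [4,7], [4,8], [5,6], [5,8], [6,7], [6,8]
  2-simplices (9): [1,4,5], [1,4,8], [1,5,6], [1,5,8], [1,6,8], [2,4,5], [2,5,6], [4,5,8], [5,6,8]
  3-simplices (2): [1,4,5,8], [1,5,6,8]

giving chain groups C_0 ≅ Z^8, C_1 ≅ Z^16, C_2 ≅ Z^9, C_3 ≅ Z^2.

The boundary map ∂_1: C_1 → C_0 maps an edge to its endpoints' difference, ∂[p,q] = q − p.
This gives a 8×16 integer matrix of rank 7; reducing to Smith normal form yields diagonal entries (1,1,1,1,1,1,1).

Boundary ∂_2: C_2 → C_1 maps a triangle to the signed sum of its edges. For instance
  ∂[4,5,8] = [5,8] − [4,8] + [4,5],
  ∂[1,5,6] = [5,6] − [1,6] + [1,5].
As a 16×9 matrix over Z this has rank 7, with invariant factors (1,1,1,1,1,1,1).

Boundary ∂_3: C_3 → C_2 sends each 3-simplex σ to the alternating sum Σ_i (−1)^i (σ with its i-th vertex removed). For instance
  ∂[1,5,6,8] = [5,6,8] − [1,6,8] + [1,5,8] − [1,5,6],
  ∂[1,4,5,8] = [4,5,8] − [1,5,8] + [1,4,8] − [1,4,5].
This gives a 9×2 integer matrix of rank 2; reducing to Smith normal form yields diagonal entries (1,1).

Reading off H_k = ker ∂_k / im ∂_{k+1}:

  H_0: rank C_0 − rank ∂_1 = 8 − 7 = 1, and the invariant factors of ∂_1 are all 1, so H_0 ≅ Z.
  H_1: rank ker ∂_1 − rank ∂_2 = (16 − 7) − 7 = 2, and the invariant factors of ∂_2 are all 1, so H_1 ≅ Z^2.
  H_2: rank ker ∂_2 − rank ∂_3 = (9 − 7) − 2 = 0, and the invariant factors of ∂_3 are all 1, so H_2 ≅ 0.
  H_3: rank ker ∂_3 − rank ∂_4 = (2 − 2) − 0 = 0, and there is no ∂_4, so H_3 ≅ 0.

As a check, the Euler characteristic is 8 − 16 + 9 − 2 = -1, which agrees with 1 − 2 + 0 − 0 = -1.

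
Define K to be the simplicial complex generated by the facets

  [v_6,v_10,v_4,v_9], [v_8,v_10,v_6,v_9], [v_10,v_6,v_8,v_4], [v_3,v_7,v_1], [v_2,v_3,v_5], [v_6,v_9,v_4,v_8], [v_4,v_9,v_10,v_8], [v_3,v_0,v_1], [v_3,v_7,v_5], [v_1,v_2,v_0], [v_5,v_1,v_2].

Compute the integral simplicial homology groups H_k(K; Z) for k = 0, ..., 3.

H_0 = Z^2,  H_1 = Z,  H_2 = 0,  H_3 = Z.

Fix the vertex order v_0 < v_1 < v_2 < v_3 < v_4 < v_5 < v_6 < v_7 < v_8 < v_9 < v_10 and write every simplex with vertices in increasing order. Then dim K = 3 and the simplices of K are:

  0-simplices (11): [v_0], [v_1], [v_2], [v_3], [v_4], [v_5], [v_6], [v_7], [v_8], [v_9], [v_10]
  1-simplices (22): (22 of them)
  2-simplices (16): (16 of them)
  3-simplices (5): [v_4,v_6,v_8,v_9], [v_4,v_6,v_8,v_10], [v_4,v_6,v_9,v_10], [v_4,v_8,v_9,v_10], [v_6,v_8,v_9,v_10]

so the chain groups are C_0 ≅ Z^11, C_1 ≅ Z^22, C_2 ≅ Z^16, C_3 ≅ Z^5.

The boundary map ∂_1: C_1 → C_0 is given by ∂[p,q] = [q] − [p]. For instance
  ∂[v_2,v_3] = [v_3] − [v_2].
The 11×22 boundary matrix has rank 9 and Smith normal form diag(1,1,1,1,1,1,1,1,1).

Boundary ∂_2: C_2 → C_1 maps a triangle to the signed sum of its edges. For instance
  ∂[v_4,v_9,v_10] = [v_9,v_10] − [v_4,v_10] + [v_4,v_9],
  ∂[v_8,v_9,v_10] = [v_9,v_10] − [v_8,v_10] + [v_8,v_9].
As a 22×16 matrix over Z this has rank 12, with invariant factors (1,1,1,1,1,1,1,1,1,1,1,1).

Boundary ∂_3: C_3 → C_2 sends each 3-simplex σ to the alternating sum Σ_i (−1)^i (σ with its i-th vertex removed). For instance
  ∂[v_4,v_6,v_8,v_10] = [v_6,v_8,v_10] − [v_4,v_8,v_10] + [v_4,v_6,v_10] − [v_4,v_6,v_8],
  ∂[v_4,v_6,v_8,v_9] = [v_6,v_8,v_9] − [v_4,v_8,v_9] + [v_4,v_6,v_9] − [v_4,v_6,v_8].
The 16×5 boundary matrix has rank 4 and Smith normal form diag(1,1,1,1).

Reading off H_k = ker ∂_k / im ∂_{k+1}:

  H_0: rank C_0 − rank ∂_1 = 11 − 9 = 2, and the invariant factors of ∂_1 are all 1, so H_0 = Z^2.
  H_1: rank ker ∂_1 − rank ∂_2 = (22 − 9) − 12 = 1, and the invariant factors of ∂_2 are all 1, so H_1 = Z.
  H_2: rank ker ∂_2 − rank ∂_3 = (16 − 12) − 4 = 0, and the invariant factors of ∂_3 are all 1, so H_2 = 0.
  H_3: rank ker ∂_3 − rank ∂_4 = (5 − 4) − 0 = 1, and there is no ∂_4, so H_3 = Z.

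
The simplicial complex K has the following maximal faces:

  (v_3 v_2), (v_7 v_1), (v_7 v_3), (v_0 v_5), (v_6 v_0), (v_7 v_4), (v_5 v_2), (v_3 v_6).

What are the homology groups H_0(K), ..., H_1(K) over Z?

Fix the vertex order v_0 < v_1 < v_2 < v_3 < v_4 < v_5 < v_6 < v_7 and write every simplex with vertices in increasing order. Then dim K = 1 and the simplices of K are:

  0-simplices (8): [v_0], [v_1], [v_2], [v_3], [v_4], [v_5], [v_6], [v_7]
  1-simplices (8): [v_0,v_5], [v_0,v_6], [v_1,v_7], [v_2,v_3], [v_2,v_5], [v_3,v_6], [v_3,v_7], [v_4,v_7]

giving chain groups C_0 ≅ Z^8, C_1 ≅ Z^8.

Boundary ∂_1: C_1 → C_0 is given by ∂[p,q] = [q] − [p]. For instance
  ∂[v_4,v_7] = [v_7] − [v_4].
This gives a 8×8 integer matrix of rank 7; reducing to Smith normal form yields diagonal entries (1,1,1,1,1,1,1).

Reading off H_k = ker ∂_k / im ∂_{k+1}:

  H_0: rank C_0 − rank ∂_1 = 8 − 7 = 1, and the invariant factors of ∂_1 are all 1, so H_0 = Z.
  H_1: rank ker ∂_1 − rank ∂_2 = (8 − 7) − 0 = 1, and there is no ∂_2, so H_1 = Z.

H_0 ≅ Z,  H_1 ≅ Z.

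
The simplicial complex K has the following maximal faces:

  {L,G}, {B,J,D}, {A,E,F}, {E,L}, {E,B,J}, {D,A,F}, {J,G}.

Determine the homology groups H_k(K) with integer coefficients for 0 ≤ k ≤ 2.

H_0 = Z,  H_1 = Z^2,  H_2 = 0.

We work with the vertex ordering A < B < D < E < F < G < J < L. The simplices of K, each written with vertices in increasing order, are:

  0-simplices (8): A, B, D, E, F, G, J, L
  1-simplices (13): AD, AE, AF, BD, BE, BJ, DF, DJ, EF, EJ, EL, GJ, GL
  2-simplices (4): ADF, AEF, BDJ, BEJ

Hence C_0 ≅ Z^8, C_1 ≅ Z^13, C_2 ≅ Z^4.

∂_1: C_1 → C_0 maps an edge to its endpoints' difference, ∂[p,q] = q − p.
The resulting 8×13 matrix has rank 7, and its Smith normal form has invariant factors (1,1,1,1,1,1,1).

The boundary map ∂_2: C_2 → C_1 acts by ∂[p,q,r] = [q,r] − [p,r] + [p,q]. For instance
  ∂BDJ = DJ − BJ + BD,
  ∂AEF = EF − AF + AE.
As a 13×4 matrix over Z this has rank 4, with invariant factors (1,1,1,1).

Now H_k = ker ∂_k / im ∂_{k+1}, so:

  H_0: rank C_0 − rank ∂_1 = 8 − 7 = 1, and the invariant factors of ∂_1 are all 1, so H_0 = Z.
  H_1: rank ker ∂_1 − rank ∂_2 = (13 − 7) − 4 = 2, and the invariant factors of ∂_2 are all 1, so H_1 = Z^2.
  H_2: rank ker ∂_2 − rank ∂_3 = (4 − 4) − 0 = 0, and there is no ∂_3, so H_2 = 0.

As a check, the Euler characteristic is 8 − 13 + 4 = -1, which agrees with 1 − 2 + 0 = -1.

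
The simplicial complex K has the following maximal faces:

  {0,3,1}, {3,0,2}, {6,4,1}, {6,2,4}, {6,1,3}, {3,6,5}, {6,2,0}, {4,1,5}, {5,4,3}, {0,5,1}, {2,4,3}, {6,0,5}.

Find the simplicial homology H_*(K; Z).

Take the total order 0 < 1 < 2 < 3 < 4 < 5 < 6 on the vertex set. Then K (dimension 2) consists of the simplices:

  0-simplices (7): [0], [1], [2], [3], [4], [5], [6]
  1-simplices (18): [0,1], [0,2], [0,3], [0,5], [0,6], [1,3], [1,4], [1,5], [1,6], [2,3], [2,4], [2,6], [3,4], [3,5], [3,6], [4,5], [4,6], [5,6]
  2-simplices (12): [0,1,3], [0,1,5], [0,2,3], [0,2,6], [0,5,6], [1,3,6], [1,4,5], [1,4,6], [2,3,4], [2,4,6], [3,4,5], [3,5,6]

so the chain groups are C_0 ≅ Z^7, C_1 ≅ Z^18, C_2 ≅ Z^12.

Boundary ∂_1: C_1 → C_0 sends each edge [p,q] (with p < q) to q − p.
This gives a 7×18 integer matrix of rank 6; reducing to Smith normal form yields diagonal entries (1,1,1,1,1,1).

Boundary ∂_2: C_2 → C_1 acts by ∂[p,q,r] = [q,r] − [p,r] + [p,q]. For instance
  ∂[0,1,5] = [1,5] − [0,5] + [0,1],
  ∂[3,5,6] = [5,6] − [3,6] + [3,5].
As a 18×12 matrix over Z this has rank 12, with invariant factors (1,1,1,1,1,1,1,1,1,1,1,2).

Reading off H_k = ker ∂_k / im ∂_{k+1}:

  H_0: rank C_0 − rank ∂_1 = 7 − 6 = 1, and the invariant factors of ∂_1 are all 1, so H_0 = Z.
  H_1: rank ker ∂_1 − rank ∂_2 = (18 − 6) − 12 = 0, and ∂_2 has invariant factor 2 > 1, so H_1 = Z/2Z.
  H_2: rank ker ∂_2 − rank ∂_3 = (12 − 12) − 0 = 0, and there is no ∂_3, so H_2 = 0.

H_0 = Z,  H_1 = Z/2Z,  H_2 = 0.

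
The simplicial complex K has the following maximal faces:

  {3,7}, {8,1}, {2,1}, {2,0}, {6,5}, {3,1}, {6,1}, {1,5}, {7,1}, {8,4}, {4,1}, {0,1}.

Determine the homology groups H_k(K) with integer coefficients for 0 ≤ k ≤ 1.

H_0 = Z,  H_1 = Z^4.

Order the vertices as 0 < 1 < 2 < 3 < 4 < 5 < 6 < 7 < 8. Listing each simplex with vertices in this order, K has dimension 1 with simplices:

  0-simplices (9): [0], [1], [2], [3], [4], [5], [6], [7], [8]
  1-simplices (12): [0,1], [0,2], [1,2], [1,3], [1,4], [1,5], [1,6], [1,7], [1,8], [3,7], [4,8], [5,6]

so the chain groups are C_0 ≅ Z^9, C_1 ≅ Z^12.

The boundary map ∂_1: C_1 → C_0 sends each edge [p,q] (with p < q) to q − p. For instance
  ∂[1,3] = [3] − [1].
The 9×12 boundary matrix has rank 8 and Smith normal form diag(1,1,1,1,1,1,1,1).

Now H_k = ker ∂_k / im ∂_{k+1}, so:

  H_0: rank C_0 − rank ∂_1 = 9 − 8 = 1, and the invariant factors of ∂_1 are all 1, so H_0 ≅ Z.
  H_1: rank ker ∂_1 − rank ∂_2 = (12 − 8) − 0 = 4, and there is no ∂_2, so H_1 ≅ Z^4.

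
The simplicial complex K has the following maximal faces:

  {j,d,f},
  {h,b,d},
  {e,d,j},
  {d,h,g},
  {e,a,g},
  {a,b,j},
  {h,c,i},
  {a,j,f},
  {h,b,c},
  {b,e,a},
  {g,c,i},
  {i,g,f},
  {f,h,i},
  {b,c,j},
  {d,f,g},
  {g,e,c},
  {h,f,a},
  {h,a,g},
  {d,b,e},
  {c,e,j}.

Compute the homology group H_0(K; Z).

H_0 ≅ Z.

Order the vertices as a < b < c < d < e < f < g < h < i < j. Listing each simplex with vertices in this order, K has dimension 2 with simplices:

  0-simplices (10): a, b, c, d, e, f, g, h, i, j
  1-simplices (30): ab, ae, af, ag, ah, aj, bc, bd, be, bh, bj, ce, cg, ch, ci, cj, de, df, dg, dh, dj, eg, ej, fg, fh, fi, fj, gh, gi, hi
  2-simplices (20): abe, abj, aeg, afh, afj, agh, bch, bcj, bde, bdh, ceg, cej, cgi, chi, dej, dfg, dfj, dgh, fgi, fhi

giving chain groups C_0 ≅ Z^10, C_1 ≅ Z^30, C_2 ≅ Z^20.

Boundary ∂_1: C_1 → C_0 is given by ∂[p,q] = [q] − [p]. For instance
  ∂dj = j − d.
The 10×30 boundary matrix has rank 9 and Smith normal form diag(1,1,1,1,1,1,1,1,1).

∂_2: C_2 → C_1 maps a triangle to the signed sum of its edges. For instance
  ∂fgi = gi − fi + fg,
  ∂aeg = eg − ag + ae.
As a 30×20 matrix over Z this has rank 20, with invariant factors (1,1,1,1,1,1,1,1,1,1,1,1,1,1,1,1,1,1,1,2).

From H_k ≅ ker(∂_k) / im(∂_{k+1}) we obtain:

  H_0: rank C_0 − rank ∂_1 = 10 − 9 = 1, and the invariant factors of ∂_1 are all 1, so H_0 = Z.

(K is a triangulation of the Klein bottle.)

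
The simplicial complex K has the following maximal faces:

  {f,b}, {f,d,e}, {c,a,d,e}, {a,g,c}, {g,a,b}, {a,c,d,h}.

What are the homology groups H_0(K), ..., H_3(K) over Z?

H_0 = Z,  H_1 = Z,  H_2 = 0,  H_3 = 0.

We work with the vertex ordering a < b < c < d < e < f < g < h. The simplices of K, each written with vertices in increasing order, are:

  0-simplices (8): a, b, c, d, e, f, g, h
  1-simplices (16): ab, ac, ad, ae, ag, ah, bf, bg, cd, ce, cg, ch, de, df, dh, ef
  2-simplices (10): abg, acd, ace, acg, ach, ade, adh, cde, cdh, def
  3-simplices (2): acde, acdh

Hence C_0 ≅ Z^8, C_1 ≅ Z^16, C_2 ≅ Z^10, C_3 ≅ Z^2.

The boundary map ∂_1: C_1 → C_0 sends each edge [p,q] (with p < q) to q − p. For instance
  ∂ad = d − a.
The 8×16 boundary matrix has rank 7 and Smith normal form diag(1,1,1,1,1,1,1).

The boundary map ∂_2: C_2 → C_1 sends each 2-simplex [p,q,r] to [q,r] − [p,r] + [p,q]. For instance
  ∂cde = de − ce + cd,
  ∂ade = de − ae + ad.
The resulting 16×10 matrix has rank 8, and its Smith normal form has invariant factors (1,1,1,1,1,1,1,1).

Boundary ∂_3: C_3 → C_2 sends each 3-simplex σ to the alternating sum Σ_i (−1)^i (σ with its i-th vertex removed). For instance
  ∂acde = cde − ade + ace − acd,
  ∂acdh = cdh − adh + ach − acd.
This gives a 10×2 integer matrix of rank 2; reducing to Smith normal form yields diagonal entries (1,1).

Now H_k = ker ∂_k / im ∂_{k+1}, so:

  H_0: rank C_0 − rank ∂_1 = 8 − 7 = 1, and the invariant factors of ∂_1 are all 1, so H_0 ≅ Z.
  H_1: rank ker ∂_1 − rank ∂_2 = (16 − 7) − 8 = 1, and the invariant factors of ∂_2 are all 1, so H_1 ≅ Z.
  H_2: rank ker ∂_2 − rank ∂_3 = (10 − 8) − 2 = 0, and the invariant factors of ∂_3 are all 1, so H_2 ≅ 0.
  H_3: rank ker ∂_3 − rank ∂_4 = (2 − 2) − 0 = 0, and there is no ∂_4, so H_3 ≅ 0.

As a check, the Euler characteristic is 8 − 16 + 10 − 2 = 0, which agrees with 1 − 1 + 0 − 0 = 0.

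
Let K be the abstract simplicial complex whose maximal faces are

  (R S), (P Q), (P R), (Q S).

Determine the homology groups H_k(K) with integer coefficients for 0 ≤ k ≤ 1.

H_0 ≅ Z,  H_1 ≅ Z.

Order the vertices as P < Q < R < S. Listing each simplex with vertices in this order, K has dimension 1 with simplices:

  0-simplices (4): P, Q, R, S
  1-simplices (4): PQ, PR, QS, RS

so the chain groups are C_0 ≅ Z^4, C_1 ≅ Z^4.

The boundary map ∂_1: C_1 → C_0 sends each edge [p,q] (with p < q) to q − p. For instance
  ∂PQ = Q − P.
As a 4×4 matrix over Z this has rank 3, with invariant factors (1,1,1).

From H_k ≅ ker(∂_k) / im(∂_{k+1}) we obtain:

  H_0: rank C_0 − rank ∂_1 = 4 − 3 = 1, and the invariant factors of ∂_1 are all 1, so H_0 ≅ Z.
  H_1: rank ker ∂_1 − rank ∂_2 = (4 − 3) − 0 = 1, and there is no ∂_2, so H_1 ≅ Z.

As a check, the Euler characteristic is 4 − 4 = 0, which agrees with 1 − 1 = 0.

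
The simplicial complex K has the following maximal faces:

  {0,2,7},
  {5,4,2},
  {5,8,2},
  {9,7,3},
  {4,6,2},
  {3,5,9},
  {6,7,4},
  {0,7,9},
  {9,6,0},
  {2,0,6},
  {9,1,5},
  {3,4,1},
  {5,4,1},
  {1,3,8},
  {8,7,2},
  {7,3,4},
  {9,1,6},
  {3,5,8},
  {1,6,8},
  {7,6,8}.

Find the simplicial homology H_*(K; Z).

Take the total order 0 < 1 < 2 < 3 < 4 < 5 < 6 < 7 < 8 < 9 on the vertex set. Then K (dimension 2) consists of the simplices:

  0-simplices (10): [0], [1], [2], [3], [4], [5], [6], [7], [8], [9]
  1-simplices (30): (30 of them)
  2-simplices (20): (20 of them)

so the chain groups are C_0 ≅ Z^10, C_1 ≅ Z^30, C_2 ≅ Z^20.

Boundary ∂_1: C_1 → C_0 sends each edge [p,q] (with p < q) to q − p.
The resulting 10×30 matrix has rank 9, and its Smith normal form has invariant factors (1,1,1,1,1,1,1,1,1).

The boundary map ∂_2: C_2 → C_1 maps a triangle to the signed sum of its edges. For instance
  ∂[1,5,9] = [5,9] − [1,9] + [1,5],
  ∂[2,5,8] = [5,8] − [2,8] + [2,5].
As a 30×20 matrix over Z this has rank 20, with invariant factors (1,1,1,1,1,1,1,1,1,1,1,1,1,1,1,1,1,1,1,2).

Computing H_k = (kernel of ∂_k) / (image of ∂_{k+1}):

  H_0: rank C_0 − rank ∂_1 = 10 − 9 = 1, and the invariant factors of ∂_1 are all 1, so H_0 ≅ Z.
  H_1: rank ker ∂_1 − rank ∂_2 = (30 − 9) − 20 = 1, and ∂_2 has invariant factor 2 > 1, so H_1 ≅ Z ⊕ Z/2.
  H_2: rank ker ∂_2 − rank ∂_3 = (20 − 20) − 0 = 0, and there is no ∂_3, so H_2 ≅ 0.

H_0 ≅ Z,  H_1 ≅ Z ⊕ Z/2,  H_2 = 0.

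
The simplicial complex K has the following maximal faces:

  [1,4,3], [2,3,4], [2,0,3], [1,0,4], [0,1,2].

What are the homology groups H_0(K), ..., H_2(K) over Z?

H_0 ≅ Z,  H_1 ≅ Z,  H_2 = 0.

K has 5 vertices, 10 edges, 5 triangles.
rank ∂_0 = 0, rank ∂_1 = 4 ⇒ b_0 = 5 − 0 − 4 = 1; all invariant factors of ∂_1 are 1 so no torsion. So H_0 = Z.
rank ∂_1 = 4, rank ∂_2 = 5 ⇒ b_1 = 10 − 4 − 5 = 1; all invariant factors of ∂_2 are 1 so no torsion. So H_1 = Z.
rank ∂_2 = 5, rank ∂_3 = 0 ⇒ b_2 = 5 − 5 − 0 = 0. So H_2 = 0.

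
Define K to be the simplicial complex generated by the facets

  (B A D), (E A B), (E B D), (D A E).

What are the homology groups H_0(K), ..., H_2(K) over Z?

We work with the vertex ordering A < B < D < E. The simplices of K, each written with vertices in increasing order, are:

  0-simplices (4): A, B, D, E
  1-simplices (6): AB, AD, AE, BD, BE, DE
  2-simplices (4): ABD, ABE, ADE, BDE

Hence C_0 ≅ Z^4, C_1 ≅ Z^6, C_2 ≅ Z^4.

Boundary ∂_1: C_1 → C_0 is given by ∂[p,q] = [q] − [p]. For instance
  ∂DE = E − D.
As a 4×6 matrix over Z this has rank 3, with invariant factors (1,1,1).

∂_2: C_2 → C_1 maps a triangle to the signed sum of its edges. For instance
  ∂BDE = DE − BE + BD,
  ∂ABE = BE − AE + AB.
As a 6×4 matrix over Z this has rank 3, with invariant factors (1,1,1).

From H_k ≅ ker(∂_k) / im(∂_{k+1}) we obtain:

  H_0: rank C_0 − rank ∂_1 = 4 − 3 = 1, and the invariant factors of ∂_1 are all 1, so H_0 ≅ Z.
  H_1: rank ker ∂_1 − rank ∂_2 = (6 − 3) − 3 = 0, and the invariant factors of ∂_2 are all 1, so H_1 ≅ 0.
  H_2: rank ker ∂_2 − rank ∂_3 = (4 − 3) − 0 = 1, and there is no ∂_3, so H_2 ≅ Z.

H_0 ≅ Z,  H_1 = 0,  H_2 ≅ Z.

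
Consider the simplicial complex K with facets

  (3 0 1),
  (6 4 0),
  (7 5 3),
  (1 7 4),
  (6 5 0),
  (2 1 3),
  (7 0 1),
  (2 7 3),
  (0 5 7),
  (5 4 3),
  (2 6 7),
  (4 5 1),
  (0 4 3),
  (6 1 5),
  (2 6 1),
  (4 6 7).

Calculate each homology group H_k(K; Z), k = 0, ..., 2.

Take the total order 0 < 1 < 2 < 3 < 4 < 5 < 6 < 7 on the vertex set. Then K (dimension 2) consists of the simplices:

  0-simplices (8): [0], [1], [2], [3], [4], [5], [6], [7]
  1-simplices (24): (24 of them)
  2-simplices (16): [0,1,3], [0,1,7], [0,3,4], [0,4,6], [0,5,6], [0,5,7], [1,2,3], [1,2,6], [1,4,5], [1,4,7], [1,5,6], [2,3,7], [2,6,7], [3,4,5], [3,5,7], [4,6,7]

giving chain groups C_0 ≅ Z^8, C_1 ≅ Z^24, C_2 ≅ Z^16.

The boundary map ∂_1: C_1 → C_0 maps an edge to its endpoints' difference, ∂[p,q] = q − p.
As a 8×24 matrix over Z this has rank 7, with invariant factors (1,1,1,1,1,1,1).

Boundary ∂_2: C_2 → C_1 acts by ∂[p,q,r] = [q,r] − [p,r] + [p,q]. For instance
  ∂[4,6,7] = [6,7] − [4,7] + [4,6],
  ∂[1,2,6] = [2,6] − [1,6] + [1,2].
The 24×16 boundary matrix has rank 15 and Smith normal form diag(1,1,1,1,1,1,1,1,1,1,1,1,1,1,1).

From H_k ≅ ker(∂_k) / im(∂_{k+1}) we obtain:

  H_0: rank C_0 − rank ∂_1 = 8 − 7 = 1, and the invariant factors of ∂_1 are all 1, so H_0 ≅ Z.
  H_1: rank ker ∂_1 − rank ∂_2 = (24 − 7) − 15 = 2, and the invariant factors of ∂_2 are all 1, so H_1 ≅ Z^2.
  H_2: rank ker ∂_2 − rank ∂_3 = (16 − 15) − 0 = 1, and there is no ∂_3, so H_2 ≅ Z.

As a check, the Euler characteristic is 8 − 24 + 16 = 0, which agrees with 1 − 2 + 1 = 0.
(K is a triangulation of the torus T^2.)

H_0 ≅ Z,  H_1 ≅ Z^2,  H_2 ≅ Z.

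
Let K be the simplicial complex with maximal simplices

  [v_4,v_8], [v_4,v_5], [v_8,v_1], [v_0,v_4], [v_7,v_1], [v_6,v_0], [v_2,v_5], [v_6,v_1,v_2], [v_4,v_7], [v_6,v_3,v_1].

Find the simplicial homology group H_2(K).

H_2 = 0.

Order the vertices as v_0 < v_1 < v_2 < v_3 < v_4 < v_5 < v_6 < v_7 < v_8. Listing each simplex with vertices in this order, K has dimension 2 with simplices:

  0-simplices (9): [v_0], [v_1], [v_2], [v_3], [v_4], [v_5], [v_6], [v_7], [v_8]
  1-simplices (13): [v_0,v_4], [v_0,v_6], [v_1,v_2], [v_1,v_3], [v_1,v_6], [v_1,v_7], [v_1,v_8], [v_2,v_5], [v_2,v_6], [v_3,v_6], [v_4,v_5], [v_4,v_7], [v_4,v_8]
  2-simplices (2): [v_1,v_2,v_6], [v_1,v_3,v_6]

Hence C_0 ≅ Z^9, C_1 ≅ Z^13, C_2 ≅ Z^2.

∂_1: C_1 → C_0 sends each edge [p,q] (with p < q) to q − p.
The 9×13 boundary matrix has rank 8 and Smith normal form diag(1,1,1,1,1,1,1,1).

The boundary map ∂_2: C_2 → C_1 maps a triangle to the signed sum of its edges. For instance
  ∂[v_1,v_3,v_6] = [v_3,v_6] − [v_1,v_6] + [v_1,v_3],
  ∂[v_1,v_2,v_6] = [v_2,v_6] − [v_1,v_6] + [v_1,v_2].
This gives a 13×2 integer matrix of rank 2; reducing to Smith normal form yields diagonal entries (1,1).

Reading off H_k = ker ∂_k / im ∂_{k+1}:

  H_2: rank ker ∂_2 − rank ∂_3 = (2 − 2) − 0 = 0, and there is no ∂_3, so H_2 = 0.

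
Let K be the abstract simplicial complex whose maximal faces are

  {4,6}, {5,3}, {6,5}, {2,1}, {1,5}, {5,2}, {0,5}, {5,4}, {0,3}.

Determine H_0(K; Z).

Fix the vertex order 0 < 1 < 2 < 3 < 4 < 5 < 6 and write every simplex with vertices in increasing order. Then dim K = 1 and the simplices of K are:

  0-simplices (7): [0], [1], [2], [3], [4], [5], [6]
  1-simplices (9): [0,3], [0,5], [1,2], [1,5], [2,5], [3,5], [4,5], [4,6], [5,6]

giving chain groups C_0 ≅ Z^7, C_1 ≅ Z^9.

The boundary map ∂_1: C_1 → C_0 sends each edge [p,q] (with p < q) to q − p. For instance
  ∂[2,5] = [5] − [2].
The resulting 7×9 matrix has rank 6, and its Smith normal form has invariant factors (1,1,1,1,1,1).

Reading off H_k = ker ∂_k / im ∂_{k+1}:

  H_0: rank C_0 − rank ∂_1 = 7 − 6 = 1, and the invariant factors of ∂_1 are all 1, so H_0 ≅ Z.

H_0 = Z.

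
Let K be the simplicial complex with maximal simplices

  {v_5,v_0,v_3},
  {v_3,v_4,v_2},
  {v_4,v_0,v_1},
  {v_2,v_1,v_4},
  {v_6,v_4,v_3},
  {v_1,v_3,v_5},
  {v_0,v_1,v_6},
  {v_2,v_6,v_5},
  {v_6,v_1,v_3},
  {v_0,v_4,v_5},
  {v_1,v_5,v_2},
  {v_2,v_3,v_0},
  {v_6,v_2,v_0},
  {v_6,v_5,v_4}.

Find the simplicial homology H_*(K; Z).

H_0 ≅ Z,  H_1 ≅ Z^2,  H_2 ≅ Z.

We work with the vertex ordering v_0 < v_1 < v_2 < v_3 < v_4 < v_5 < v_6. The simplices of K, each written with vertices in increasing order, are:

  0-simplices (7): [v_0], [v_1], [v_2], [v_3], [v_4], [v_5], [v_6]
  1-simplices (21): (21 of them)
  2-simplices (14): (14 of them)

giving chain groups C_0 ≅ Z^7, C_1 ≅ Z^21, C_2 ≅ Z^14.

∂_1: C_1 → C_0 maps an edge to its endpoints' difference, ∂[p,q] = q − p. For instance
  ∂[v_2,v_5] = [v_5] − [v_2].
This gives a 7×21 integer matrix of rank 6; reducing to Smith normal form yields diagonal entries (1,1,1,1,1,1).

The boundary map ∂_2: C_2 → C_1 maps a triangle to the signed sum of its edges. For instance
  ∂[v_0,v_2,v_3] = [v_2,v_3] − [v_0,v_3] + [v_0,v_2],
  ∂[v_1,v_3,v_5] = [v_3,v_5] − [v_1,v_5] + [v_1,v_3].
The resulting 21×14 matrix has rank 13, and its Smith normal form has invariant factors (1,1,1,1,1,1,1,1,1,1,1,1,1).

Computing H_k = (kernel of ∂_k) / (image of ∂_{k+1}):

  H_0: rank C_0 − rank ∂_1 = 7 − 6 = 1, and the invariant factors of ∂_1 are all 1, so H_0 = Z.
  H_1: rank ker ∂_1 − rank ∂_2 = (21 − 6) − 13 = 2, and the invariant factors of ∂_2 are all 1, so H_1 = Z^2.
  H_2: rank ker ∂_2 − rank ∂_3 = (14 − 13) − 0 = 1, and there is no ∂_3, so H_2 = Z.

As a check, the Euler characteristic is 7 − 21 + 14 = 0, which agrees with 1 − 2 + 1 = 0.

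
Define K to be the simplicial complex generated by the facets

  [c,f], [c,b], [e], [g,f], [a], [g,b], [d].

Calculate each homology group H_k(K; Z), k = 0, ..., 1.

Take the total order a < b < c < d < e < f < g on the vertex set. Then K (dimension 1) consists of the simplices:

  0-simplices (7): a, b, c, d, e, f, g
  1-simplices (4): bc, bg, cf, fg

Hence C_0 ≅ Z^7, C_1 ≅ Z^4.

∂_1: C_1 → C_0 sends each edge [p,q] (with p < q) to q − p. For instance
  ∂fg = g − f.
This gives a 7×4 integer matrix of rank 3; reducing to Smith normal form yields diagonal entries (1,1,1).

Now H_k = ker ∂_k / im ∂_{k+1}, so:

  H_0: rank C_0 − rank ∂_1 = 7 − 3 = 4, and the invariant factors of ∂_1 are all 1, so H_0 ≅ Z^4.
  H_1: rank ker ∂_1 − rank ∂_2 = (4 − 3) − 0 = 1, and there is no ∂_2, so H_1 ≅ Z.

As a check, the Euler characteristic is 7 − 4 = 3, which agrees with 4 − 1 = 3.

H_0 ≅ Z^4,  H_1 ≅ Z.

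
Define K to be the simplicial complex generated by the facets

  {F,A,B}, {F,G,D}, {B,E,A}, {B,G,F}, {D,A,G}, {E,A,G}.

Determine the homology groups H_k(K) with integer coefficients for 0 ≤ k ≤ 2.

Fix the vertex order A < B < D < E < F < G and write every simplex with vertices in increasing order. Then dim K = 2 and the simplices of K are:

  0-simplices (6): A, B, D, E, F, G
  1-simplices (12): AB, AD, AE, AF, AG, BE, BF, BG, DF, DG, EG, FG
  2-simplices (6): ABE, ABF, ADG, AEG, BFG, DFG

so the chain groups are C_0 ≅ Z^6, C_1 ≅ Z^12, C_2 ≅ Z^6.

The boundary map ∂_1: C_1 → C_0 sends each edge [p,q] (with p < q) to q − p.
The 6×12 boundary matrix has rank 5 and Smith normal form diag(1,1,1,1,1).

The boundary map ∂_2: C_2 → C_1 maps a triangle to the signed sum of its edges. For instance
  ∂ADG = DG − AG + AD,
  ∂AEG = EG − AG + AE.
The 12×6 boundary matrix has rank 6 and Smith normal form diag(1,1,1,1,1,1).

Computing H_k = (kernel of ∂_k) / (image of ∂_{k+1}):

  H_0: rank C_0 − rank ∂_1 = 6 − 5 = 1, and the invariant factors of ∂_1 are all 1, so H_0 = Z.
  H_1: rank ker ∂_1 − rank ∂_2 = (12 − 5) − 6 = 1, and the invariant factors of ∂_2 are all 1, so H_1 = Z.
  H_2: rank ker ∂_2 − rank ∂_3 = (6 − 6) − 0 = 0, and there is no ∂_3, so H_2 = 0.

As a check, the Euler characteristic is 6 − 12 + 6 = 0, which agrees with 1 − 1 + 0 = 0.
(K is a triangulation of the cylinder S^1 x I.)

H_0 = Z,  H_1 = Z,  H_2 = 0.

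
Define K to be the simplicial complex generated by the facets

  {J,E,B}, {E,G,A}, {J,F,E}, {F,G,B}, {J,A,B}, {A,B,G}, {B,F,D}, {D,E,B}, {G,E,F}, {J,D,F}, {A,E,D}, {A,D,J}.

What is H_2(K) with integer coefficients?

We work with the vertex ordering A < B < D < E < F < G < J. The simplices of K, each written with vertices in increasing order, are:

  0-simplices (7): A, B, D, E, F, G, J
  1-simplices (18): AB, AD, AE, AG, AJ, BD, BE, BF, BG, BJ, DE, DF, DJ, EF, EG, EJ, FG, FJ
  2-simplices (12): ABG, ABJ, ADE, ADJ, AEG, BDE, BDF, BEJ, BFG, DFJ, EFG, EFJ

giving chain groups C_0 ≅ Z^7, C_1 ≅ Z^18, C_2 ≅ Z^12.

The boundary map ∂_1: C_1 → C_0 sends each edge [p,q] (with p < q) to q − p. For instance
  ∂EG = G − E.
The resulting 7×18 matrix has rank 6, and its Smith normal form has invariant factors (1,1,1,1,1,1).

Boundary ∂_2: C_2 → C_1 acts by ∂[p,q,r] = [q,r] − [p,r] + [p,q]. For instance
  ∂ADE = DE − AE + AD,
  ∂EFG = FG − EG + EF.
The resulting 18×12 matrix has rank 12, and its Smith normal form has invariant factors (1,1,1,1,1,1,1,1,1,1,1,2).

Reading off H_k = ker ∂_k / im ∂_{k+1}:

  H_2: rank ker ∂_2 − rank ∂_3 = (12 − 12) − 0 = 0, and there is no ∂_3, so H_2 = 0.

(K is a triangulation of the real projective plane RP^2.)

H_2 = 0.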